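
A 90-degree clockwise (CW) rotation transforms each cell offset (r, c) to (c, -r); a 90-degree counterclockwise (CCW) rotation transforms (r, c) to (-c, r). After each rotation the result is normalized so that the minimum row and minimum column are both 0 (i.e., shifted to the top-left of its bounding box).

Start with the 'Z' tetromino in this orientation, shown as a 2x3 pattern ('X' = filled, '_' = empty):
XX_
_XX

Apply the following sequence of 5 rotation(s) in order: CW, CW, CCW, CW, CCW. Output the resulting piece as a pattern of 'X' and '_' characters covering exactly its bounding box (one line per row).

Answer: _X
XX
X_

Derivation:
Start:
XX_
_XX
After rotation 1 (CW):
_X
XX
X_
After rotation 2 (CW):
XX_
_XX
After rotation 3 (CCW):
_X
XX
X_
After rotation 4 (CW):
XX_
_XX
After rotation 5 (CCW):
_X
XX
X_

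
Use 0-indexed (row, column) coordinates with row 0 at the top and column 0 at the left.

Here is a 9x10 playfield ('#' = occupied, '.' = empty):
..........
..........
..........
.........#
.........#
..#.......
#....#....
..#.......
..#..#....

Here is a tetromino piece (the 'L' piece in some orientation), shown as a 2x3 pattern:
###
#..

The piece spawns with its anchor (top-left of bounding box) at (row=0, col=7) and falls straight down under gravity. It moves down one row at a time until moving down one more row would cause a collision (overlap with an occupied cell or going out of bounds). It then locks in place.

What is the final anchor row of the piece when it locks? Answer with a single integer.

Answer: 2

Derivation:
Spawn at (row=0, col=7). Try each row:
  row 0: fits
  row 1: fits
  row 2: fits
  row 3: blocked -> lock at row 2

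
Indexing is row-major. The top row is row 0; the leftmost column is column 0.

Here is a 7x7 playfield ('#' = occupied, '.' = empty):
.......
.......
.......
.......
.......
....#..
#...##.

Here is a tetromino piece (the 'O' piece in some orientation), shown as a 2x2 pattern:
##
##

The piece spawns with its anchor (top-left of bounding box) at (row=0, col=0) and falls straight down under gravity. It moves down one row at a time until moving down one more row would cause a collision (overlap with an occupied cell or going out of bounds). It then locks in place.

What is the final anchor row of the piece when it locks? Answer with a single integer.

Spawn at (row=0, col=0). Try each row:
  row 0: fits
  row 1: fits
  row 2: fits
  row 3: fits
  row 4: fits
  row 5: blocked -> lock at row 4

Answer: 4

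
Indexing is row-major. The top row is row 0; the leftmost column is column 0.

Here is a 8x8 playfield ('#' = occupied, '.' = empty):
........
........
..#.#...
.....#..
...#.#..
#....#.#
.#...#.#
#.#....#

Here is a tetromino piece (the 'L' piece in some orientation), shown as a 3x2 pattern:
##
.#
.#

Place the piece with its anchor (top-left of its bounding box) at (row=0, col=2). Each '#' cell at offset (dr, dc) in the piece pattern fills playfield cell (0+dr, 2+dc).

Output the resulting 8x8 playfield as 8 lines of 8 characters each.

Answer: ..##....
...#....
..###...
.....#..
...#.#..
#....#.#
.#...#.#
#.#....#

Derivation:
Fill (0+0,2+0) = (0,2)
Fill (0+0,2+1) = (0,3)
Fill (0+1,2+1) = (1,3)
Fill (0+2,2+1) = (2,3)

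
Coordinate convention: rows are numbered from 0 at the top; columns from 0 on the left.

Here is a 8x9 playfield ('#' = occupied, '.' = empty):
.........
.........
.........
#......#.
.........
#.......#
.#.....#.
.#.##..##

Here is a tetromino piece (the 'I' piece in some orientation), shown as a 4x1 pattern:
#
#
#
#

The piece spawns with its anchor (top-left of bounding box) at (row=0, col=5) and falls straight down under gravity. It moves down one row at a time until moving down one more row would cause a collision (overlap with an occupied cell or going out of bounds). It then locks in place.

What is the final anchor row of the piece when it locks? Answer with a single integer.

Spawn at (row=0, col=5). Try each row:
  row 0: fits
  row 1: fits
  row 2: fits
  row 3: fits
  row 4: fits
  row 5: blocked -> lock at row 4

Answer: 4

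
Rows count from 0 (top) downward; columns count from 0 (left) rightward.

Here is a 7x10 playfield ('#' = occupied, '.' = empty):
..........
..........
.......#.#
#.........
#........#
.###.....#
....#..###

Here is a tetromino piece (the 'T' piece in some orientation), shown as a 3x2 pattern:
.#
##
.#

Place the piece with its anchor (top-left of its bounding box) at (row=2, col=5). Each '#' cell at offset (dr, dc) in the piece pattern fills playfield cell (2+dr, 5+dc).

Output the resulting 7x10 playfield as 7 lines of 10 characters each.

Answer: ..........
..........
......##.#
#....##...
#.....#..#
.###.....#
....#..###

Derivation:
Fill (2+0,5+1) = (2,6)
Fill (2+1,5+0) = (3,5)
Fill (2+1,5+1) = (3,6)
Fill (2+2,5+1) = (4,6)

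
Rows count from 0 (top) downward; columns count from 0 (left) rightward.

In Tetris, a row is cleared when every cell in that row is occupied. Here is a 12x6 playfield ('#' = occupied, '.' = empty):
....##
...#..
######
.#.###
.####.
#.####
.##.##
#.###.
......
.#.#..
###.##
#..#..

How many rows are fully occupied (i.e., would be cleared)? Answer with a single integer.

Check each row:
  row 0: 4 empty cells -> not full
  row 1: 5 empty cells -> not full
  row 2: 0 empty cells -> FULL (clear)
  row 3: 2 empty cells -> not full
  row 4: 2 empty cells -> not full
  row 5: 1 empty cell -> not full
  row 6: 2 empty cells -> not full
  row 7: 2 empty cells -> not full
  row 8: 6 empty cells -> not full
  row 9: 4 empty cells -> not full
  row 10: 1 empty cell -> not full
  row 11: 4 empty cells -> not full
Total rows cleared: 1

Answer: 1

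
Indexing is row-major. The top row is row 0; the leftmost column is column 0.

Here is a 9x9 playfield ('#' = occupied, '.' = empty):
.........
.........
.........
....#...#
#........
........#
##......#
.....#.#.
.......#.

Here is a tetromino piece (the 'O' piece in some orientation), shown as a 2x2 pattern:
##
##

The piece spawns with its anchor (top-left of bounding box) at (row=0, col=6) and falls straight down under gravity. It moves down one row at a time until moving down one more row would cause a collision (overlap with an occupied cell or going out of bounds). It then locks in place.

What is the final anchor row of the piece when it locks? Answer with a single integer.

Spawn at (row=0, col=6). Try each row:
  row 0: fits
  row 1: fits
  row 2: fits
  row 3: fits
  row 4: fits
  row 5: fits
  row 6: blocked -> lock at row 5

Answer: 5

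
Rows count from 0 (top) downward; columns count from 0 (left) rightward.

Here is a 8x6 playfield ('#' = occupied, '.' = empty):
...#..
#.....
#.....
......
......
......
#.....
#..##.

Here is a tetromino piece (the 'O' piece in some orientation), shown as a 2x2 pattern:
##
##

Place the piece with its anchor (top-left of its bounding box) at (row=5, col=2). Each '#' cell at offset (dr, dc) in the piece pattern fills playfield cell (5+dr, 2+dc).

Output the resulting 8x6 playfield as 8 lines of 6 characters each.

Answer: ...#..
#.....
#.....
......
......
..##..
#.##..
#..##.

Derivation:
Fill (5+0,2+0) = (5,2)
Fill (5+0,2+1) = (5,3)
Fill (5+1,2+0) = (6,2)
Fill (5+1,2+1) = (6,3)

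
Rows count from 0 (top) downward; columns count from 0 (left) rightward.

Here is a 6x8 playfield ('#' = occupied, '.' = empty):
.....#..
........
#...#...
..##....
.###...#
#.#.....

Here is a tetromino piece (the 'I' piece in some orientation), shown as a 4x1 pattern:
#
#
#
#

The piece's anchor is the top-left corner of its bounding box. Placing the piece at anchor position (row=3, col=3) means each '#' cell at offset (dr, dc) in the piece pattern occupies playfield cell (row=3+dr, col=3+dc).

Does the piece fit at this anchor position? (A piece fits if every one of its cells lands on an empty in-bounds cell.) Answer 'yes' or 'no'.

Answer: no

Derivation:
Check each piece cell at anchor (3, 3):
  offset (0,0) -> (3,3): occupied ('#') -> FAIL
  offset (1,0) -> (4,3): occupied ('#') -> FAIL
  offset (2,0) -> (5,3): empty -> OK
  offset (3,0) -> (6,3): out of bounds -> FAIL
All cells valid: no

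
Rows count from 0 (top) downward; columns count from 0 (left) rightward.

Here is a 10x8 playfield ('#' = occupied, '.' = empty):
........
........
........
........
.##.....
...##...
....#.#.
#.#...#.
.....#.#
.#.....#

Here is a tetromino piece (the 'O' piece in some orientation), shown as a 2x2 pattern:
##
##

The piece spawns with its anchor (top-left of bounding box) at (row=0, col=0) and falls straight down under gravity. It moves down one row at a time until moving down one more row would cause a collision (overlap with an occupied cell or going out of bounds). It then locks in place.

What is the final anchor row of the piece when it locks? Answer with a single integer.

Spawn at (row=0, col=0). Try each row:
  row 0: fits
  row 1: fits
  row 2: fits
  row 3: blocked -> lock at row 2

Answer: 2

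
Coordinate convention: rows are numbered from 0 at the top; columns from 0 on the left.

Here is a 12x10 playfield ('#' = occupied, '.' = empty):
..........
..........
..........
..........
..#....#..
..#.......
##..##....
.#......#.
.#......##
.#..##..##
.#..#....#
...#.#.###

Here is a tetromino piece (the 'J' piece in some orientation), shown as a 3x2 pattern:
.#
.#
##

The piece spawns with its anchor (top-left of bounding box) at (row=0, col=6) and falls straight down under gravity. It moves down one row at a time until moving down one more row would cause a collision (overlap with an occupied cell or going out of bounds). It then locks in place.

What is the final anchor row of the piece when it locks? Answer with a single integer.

Spawn at (row=0, col=6). Try each row:
  row 0: fits
  row 1: fits
  row 2: blocked -> lock at row 1

Answer: 1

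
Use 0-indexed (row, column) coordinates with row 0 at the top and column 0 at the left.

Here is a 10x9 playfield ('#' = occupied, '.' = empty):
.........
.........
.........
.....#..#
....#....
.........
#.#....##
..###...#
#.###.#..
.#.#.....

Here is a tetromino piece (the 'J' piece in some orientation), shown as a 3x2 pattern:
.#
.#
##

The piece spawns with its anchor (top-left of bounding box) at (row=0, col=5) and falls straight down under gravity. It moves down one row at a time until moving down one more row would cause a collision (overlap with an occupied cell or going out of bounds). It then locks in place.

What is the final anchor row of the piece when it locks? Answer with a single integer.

Answer: 0

Derivation:
Spawn at (row=0, col=5). Try each row:
  row 0: fits
  row 1: blocked -> lock at row 0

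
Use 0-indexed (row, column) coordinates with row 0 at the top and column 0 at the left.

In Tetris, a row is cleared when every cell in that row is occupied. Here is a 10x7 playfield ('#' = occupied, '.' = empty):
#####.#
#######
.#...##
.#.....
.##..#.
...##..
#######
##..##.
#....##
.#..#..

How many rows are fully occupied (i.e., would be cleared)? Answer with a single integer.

Check each row:
  row 0: 1 empty cell -> not full
  row 1: 0 empty cells -> FULL (clear)
  row 2: 4 empty cells -> not full
  row 3: 6 empty cells -> not full
  row 4: 4 empty cells -> not full
  row 5: 5 empty cells -> not full
  row 6: 0 empty cells -> FULL (clear)
  row 7: 3 empty cells -> not full
  row 8: 4 empty cells -> not full
  row 9: 5 empty cells -> not full
Total rows cleared: 2

Answer: 2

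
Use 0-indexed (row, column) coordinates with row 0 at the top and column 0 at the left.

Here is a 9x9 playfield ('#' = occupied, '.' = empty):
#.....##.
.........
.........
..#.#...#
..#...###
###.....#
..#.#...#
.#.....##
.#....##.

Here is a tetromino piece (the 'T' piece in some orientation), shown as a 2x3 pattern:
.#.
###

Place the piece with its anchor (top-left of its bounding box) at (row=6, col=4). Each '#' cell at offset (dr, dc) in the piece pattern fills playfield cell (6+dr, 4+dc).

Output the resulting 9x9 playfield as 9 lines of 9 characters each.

Answer: #.....##.
.........
.........
..#.#...#
..#...###
###.....#
..#.##..#
.#..#####
.#....##.

Derivation:
Fill (6+0,4+1) = (6,5)
Fill (6+1,4+0) = (7,4)
Fill (6+1,4+1) = (7,5)
Fill (6+1,4+2) = (7,6)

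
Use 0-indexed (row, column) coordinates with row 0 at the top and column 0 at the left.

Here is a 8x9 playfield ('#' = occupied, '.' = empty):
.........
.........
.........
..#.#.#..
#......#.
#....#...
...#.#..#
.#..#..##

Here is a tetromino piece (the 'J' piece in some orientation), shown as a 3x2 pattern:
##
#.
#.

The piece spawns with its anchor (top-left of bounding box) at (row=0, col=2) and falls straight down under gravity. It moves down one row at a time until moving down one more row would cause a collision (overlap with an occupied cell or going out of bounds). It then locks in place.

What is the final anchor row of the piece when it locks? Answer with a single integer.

Answer: 0

Derivation:
Spawn at (row=0, col=2). Try each row:
  row 0: fits
  row 1: blocked -> lock at row 0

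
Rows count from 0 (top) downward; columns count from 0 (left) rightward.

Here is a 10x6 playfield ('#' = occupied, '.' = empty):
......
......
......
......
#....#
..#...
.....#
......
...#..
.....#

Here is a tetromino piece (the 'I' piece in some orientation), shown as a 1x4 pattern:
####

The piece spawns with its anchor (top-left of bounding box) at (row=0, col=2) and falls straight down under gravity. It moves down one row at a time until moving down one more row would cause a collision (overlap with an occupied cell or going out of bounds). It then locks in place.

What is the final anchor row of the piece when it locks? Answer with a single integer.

Answer: 3

Derivation:
Spawn at (row=0, col=2). Try each row:
  row 0: fits
  row 1: fits
  row 2: fits
  row 3: fits
  row 4: blocked -> lock at row 3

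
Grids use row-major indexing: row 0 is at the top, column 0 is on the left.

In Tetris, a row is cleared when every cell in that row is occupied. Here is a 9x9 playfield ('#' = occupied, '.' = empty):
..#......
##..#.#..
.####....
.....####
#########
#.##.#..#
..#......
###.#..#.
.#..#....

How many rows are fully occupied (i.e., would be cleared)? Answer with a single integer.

Check each row:
  row 0: 8 empty cells -> not full
  row 1: 5 empty cells -> not full
  row 2: 5 empty cells -> not full
  row 3: 5 empty cells -> not full
  row 4: 0 empty cells -> FULL (clear)
  row 5: 4 empty cells -> not full
  row 6: 8 empty cells -> not full
  row 7: 4 empty cells -> not full
  row 8: 7 empty cells -> not full
Total rows cleared: 1

Answer: 1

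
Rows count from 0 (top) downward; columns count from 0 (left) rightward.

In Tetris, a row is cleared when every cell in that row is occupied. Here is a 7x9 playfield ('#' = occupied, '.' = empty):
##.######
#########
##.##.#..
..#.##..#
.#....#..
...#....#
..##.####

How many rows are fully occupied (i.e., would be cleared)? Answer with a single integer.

Answer: 1

Derivation:
Check each row:
  row 0: 1 empty cell -> not full
  row 1: 0 empty cells -> FULL (clear)
  row 2: 4 empty cells -> not full
  row 3: 5 empty cells -> not full
  row 4: 7 empty cells -> not full
  row 5: 7 empty cells -> not full
  row 6: 3 empty cells -> not full
Total rows cleared: 1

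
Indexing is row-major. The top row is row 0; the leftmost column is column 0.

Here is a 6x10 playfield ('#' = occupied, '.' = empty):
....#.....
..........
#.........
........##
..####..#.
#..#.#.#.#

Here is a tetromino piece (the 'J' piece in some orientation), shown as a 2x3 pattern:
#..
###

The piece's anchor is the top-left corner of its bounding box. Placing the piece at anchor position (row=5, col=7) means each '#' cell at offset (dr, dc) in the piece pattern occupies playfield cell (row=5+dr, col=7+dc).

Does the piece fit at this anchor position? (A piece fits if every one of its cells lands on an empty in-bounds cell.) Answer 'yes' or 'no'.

Check each piece cell at anchor (5, 7):
  offset (0,0) -> (5,7): occupied ('#') -> FAIL
  offset (1,0) -> (6,7): out of bounds -> FAIL
  offset (1,1) -> (6,8): out of bounds -> FAIL
  offset (1,2) -> (6,9): out of bounds -> FAIL
All cells valid: no

Answer: no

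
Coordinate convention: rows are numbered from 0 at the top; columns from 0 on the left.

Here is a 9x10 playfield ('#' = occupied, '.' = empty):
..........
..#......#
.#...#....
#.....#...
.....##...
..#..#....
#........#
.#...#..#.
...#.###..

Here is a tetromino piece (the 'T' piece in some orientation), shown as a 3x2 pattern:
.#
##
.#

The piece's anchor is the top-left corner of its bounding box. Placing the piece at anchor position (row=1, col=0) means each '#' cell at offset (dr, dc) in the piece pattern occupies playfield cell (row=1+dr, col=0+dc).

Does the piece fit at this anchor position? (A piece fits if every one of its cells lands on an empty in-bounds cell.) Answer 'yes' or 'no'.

Answer: no

Derivation:
Check each piece cell at anchor (1, 0):
  offset (0,1) -> (1,1): empty -> OK
  offset (1,0) -> (2,0): empty -> OK
  offset (1,1) -> (2,1): occupied ('#') -> FAIL
  offset (2,1) -> (3,1): empty -> OK
All cells valid: no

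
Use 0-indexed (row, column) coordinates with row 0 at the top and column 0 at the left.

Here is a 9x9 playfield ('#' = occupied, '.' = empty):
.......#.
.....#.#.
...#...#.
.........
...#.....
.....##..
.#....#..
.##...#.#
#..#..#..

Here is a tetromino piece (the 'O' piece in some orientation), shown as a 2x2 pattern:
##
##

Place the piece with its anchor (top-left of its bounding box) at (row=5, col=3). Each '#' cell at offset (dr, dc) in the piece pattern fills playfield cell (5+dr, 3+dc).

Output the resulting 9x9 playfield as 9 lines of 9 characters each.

Answer: .......#.
.....#.#.
...#...#.
.........
...#.....
...####..
.#.##.#..
.##...#.#
#..#..#..

Derivation:
Fill (5+0,3+0) = (5,3)
Fill (5+0,3+1) = (5,4)
Fill (5+1,3+0) = (6,3)
Fill (5+1,3+1) = (6,4)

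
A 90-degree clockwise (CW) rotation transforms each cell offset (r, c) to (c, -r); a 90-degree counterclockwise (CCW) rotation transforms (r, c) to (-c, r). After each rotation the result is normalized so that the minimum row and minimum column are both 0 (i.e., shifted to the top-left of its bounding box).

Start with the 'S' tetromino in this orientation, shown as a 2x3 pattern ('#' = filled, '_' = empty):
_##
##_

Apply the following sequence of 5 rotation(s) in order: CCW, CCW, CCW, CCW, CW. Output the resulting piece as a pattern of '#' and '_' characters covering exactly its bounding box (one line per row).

Answer: #_
##
_#

Derivation:
Start:
_##
##_
After rotation 1 (CCW):
#_
##
_#
After rotation 2 (CCW):
_##
##_
After rotation 3 (CCW):
#_
##
_#
After rotation 4 (CCW):
_##
##_
After rotation 5 (CW):
#_
##
_#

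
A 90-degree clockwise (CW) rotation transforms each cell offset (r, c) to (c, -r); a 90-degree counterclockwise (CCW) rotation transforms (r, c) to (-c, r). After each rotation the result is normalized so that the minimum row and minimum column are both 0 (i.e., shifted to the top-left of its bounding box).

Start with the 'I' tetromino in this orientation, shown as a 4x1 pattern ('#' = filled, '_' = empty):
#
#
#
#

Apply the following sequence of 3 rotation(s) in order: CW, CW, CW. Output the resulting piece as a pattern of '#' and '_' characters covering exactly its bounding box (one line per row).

Start:
#
#
#
#
After rotation 1 (CW):
####
After rotation 2 (CW):
#
#
#
#
After rotation 3 (CW):
####

Answer: ####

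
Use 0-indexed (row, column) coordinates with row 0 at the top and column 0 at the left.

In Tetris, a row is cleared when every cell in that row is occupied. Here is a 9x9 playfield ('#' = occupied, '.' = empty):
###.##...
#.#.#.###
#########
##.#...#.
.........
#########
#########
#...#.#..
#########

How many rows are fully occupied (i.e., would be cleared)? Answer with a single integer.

Check each row:
  row 0: 4 empty cells -> not full
  row 1: 3 empty cells -> not full
  row 2: 0 empty cells -> FULL (clear)
  row 3: 5 empty cells -> not full
  row 4: 9 empty cells -> not full
  row 5: 0 empty cells -> FULL (clear)
  row 6: 0 empty cells -> FULL (clear)
  row 7: 6 empty cells -> not full
  row 8: 0 empty cells -> FULL (clear)
Total rows cleared: 4

Answer: 4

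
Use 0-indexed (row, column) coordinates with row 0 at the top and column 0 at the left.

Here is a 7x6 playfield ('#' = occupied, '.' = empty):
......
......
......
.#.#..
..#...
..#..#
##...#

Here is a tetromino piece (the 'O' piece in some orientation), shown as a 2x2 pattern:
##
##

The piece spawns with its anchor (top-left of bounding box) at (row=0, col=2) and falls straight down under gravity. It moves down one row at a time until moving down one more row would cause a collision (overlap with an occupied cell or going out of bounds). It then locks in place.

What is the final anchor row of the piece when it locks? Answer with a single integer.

Answer: 1

Derivation:
Spawn at (row=0, col=2). Try each row:
  row 0: fits
  row 1: fits
  row 2: blocked -> lock at row 1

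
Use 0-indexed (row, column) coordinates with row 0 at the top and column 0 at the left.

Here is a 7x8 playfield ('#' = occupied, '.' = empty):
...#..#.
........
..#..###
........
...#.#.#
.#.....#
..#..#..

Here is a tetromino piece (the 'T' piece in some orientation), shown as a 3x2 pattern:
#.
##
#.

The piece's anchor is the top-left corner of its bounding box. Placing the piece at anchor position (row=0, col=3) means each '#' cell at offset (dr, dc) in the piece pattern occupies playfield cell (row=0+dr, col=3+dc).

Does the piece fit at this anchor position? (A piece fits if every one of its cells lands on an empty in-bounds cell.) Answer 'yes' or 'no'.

Check each piece cell at anchor (0, 3):
  offset (0,0) -> (0,3): occupied ('#') -> FAIL
  offset (1,0) -> (1,3): empty -> OK
  offset (1,1) -> (1,4): empty -> OK
  offset (2,0) -> (2,3): empty -> OK
All cells valid: no

Answer: no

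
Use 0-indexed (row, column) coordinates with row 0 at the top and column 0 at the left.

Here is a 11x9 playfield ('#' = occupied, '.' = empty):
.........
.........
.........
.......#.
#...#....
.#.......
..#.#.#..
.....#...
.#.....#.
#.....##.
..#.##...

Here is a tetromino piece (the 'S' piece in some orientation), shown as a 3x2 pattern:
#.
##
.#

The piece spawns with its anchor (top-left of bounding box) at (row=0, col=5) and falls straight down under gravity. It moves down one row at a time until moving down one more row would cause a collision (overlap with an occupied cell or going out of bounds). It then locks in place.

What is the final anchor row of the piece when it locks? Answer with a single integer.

Spawn at (row=0, col=5). Try each row:
  row 0: fits
  row 1: fits
  row 2: fits
  row 3: fits
  row 4: blocked -> lock at row 3

Answer: 3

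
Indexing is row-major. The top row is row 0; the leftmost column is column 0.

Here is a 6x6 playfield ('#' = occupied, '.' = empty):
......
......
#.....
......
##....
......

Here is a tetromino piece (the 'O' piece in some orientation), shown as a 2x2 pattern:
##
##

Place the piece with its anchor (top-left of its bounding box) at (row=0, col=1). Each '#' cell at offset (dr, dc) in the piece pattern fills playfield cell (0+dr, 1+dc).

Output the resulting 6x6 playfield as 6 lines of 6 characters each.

Fill (0+0,1+0) = (0,1)
Fill (0+0,1+1) = (0,2)
Fill (0+1,1+0) = (1,1)
Fill (0+1,1+1) = (1,2)

Answer: .##...
.##...
#.....
......
##....
......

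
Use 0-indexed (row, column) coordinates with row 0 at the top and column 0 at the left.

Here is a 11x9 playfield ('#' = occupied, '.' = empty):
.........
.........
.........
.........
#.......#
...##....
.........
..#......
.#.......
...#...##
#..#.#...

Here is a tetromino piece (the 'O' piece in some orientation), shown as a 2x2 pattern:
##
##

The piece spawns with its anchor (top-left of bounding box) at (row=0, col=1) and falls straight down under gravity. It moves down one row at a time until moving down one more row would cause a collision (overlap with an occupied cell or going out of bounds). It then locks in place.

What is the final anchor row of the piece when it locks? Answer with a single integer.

Spawn at (row=0, col=1). Try each row:
  row 0: fits
  row 1: fits
  row 2: fits
  row 3: fits
  row 4: fits
  row 5: fits
  row 6: blocked -> lock at row 5

Answer: 5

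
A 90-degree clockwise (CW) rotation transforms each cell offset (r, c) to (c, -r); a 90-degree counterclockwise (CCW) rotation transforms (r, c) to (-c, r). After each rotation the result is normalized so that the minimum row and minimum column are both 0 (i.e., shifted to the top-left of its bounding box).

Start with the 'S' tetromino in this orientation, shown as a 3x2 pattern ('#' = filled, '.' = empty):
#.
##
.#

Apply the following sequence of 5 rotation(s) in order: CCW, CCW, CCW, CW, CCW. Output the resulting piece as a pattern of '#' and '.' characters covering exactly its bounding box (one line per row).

Answer: .##
##.

Derivation:
Start:
#.
##
.#
After rotation 1 (CCW):
.##
##.
After rotation 2 (CCW):
#.
##
.#
After rotation 3 (CCW):
.##
##.
After rotation 4 (CW):
#.
##
.#
After rotation 5 (CCW):
.##
##.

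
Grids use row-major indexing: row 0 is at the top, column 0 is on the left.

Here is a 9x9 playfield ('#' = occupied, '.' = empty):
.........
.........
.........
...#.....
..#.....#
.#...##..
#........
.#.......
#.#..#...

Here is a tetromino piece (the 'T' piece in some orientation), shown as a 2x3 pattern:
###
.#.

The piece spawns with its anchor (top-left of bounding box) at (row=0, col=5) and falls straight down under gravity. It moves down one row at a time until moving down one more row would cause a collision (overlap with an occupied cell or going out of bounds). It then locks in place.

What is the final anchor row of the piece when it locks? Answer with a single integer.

Spawn at (row=0, col=5). Try each row:
  row 0: fits
  row 1: fits
  row 2: fits
  row 3: fits
  row 4: blocked -> lock at row 3

Answer: 3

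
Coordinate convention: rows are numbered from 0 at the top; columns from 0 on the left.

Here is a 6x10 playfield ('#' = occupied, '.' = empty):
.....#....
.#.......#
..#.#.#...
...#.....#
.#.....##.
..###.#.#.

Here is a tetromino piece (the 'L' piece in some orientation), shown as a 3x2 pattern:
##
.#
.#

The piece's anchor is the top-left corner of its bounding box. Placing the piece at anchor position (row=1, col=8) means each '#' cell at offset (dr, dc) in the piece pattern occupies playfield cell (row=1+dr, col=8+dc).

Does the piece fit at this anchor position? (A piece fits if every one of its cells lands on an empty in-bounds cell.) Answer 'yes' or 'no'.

Check each piece cell at anchor (1, 8):
  offset (0,0) -> (1,8): empty -> OK
  offset (0,1) -> (1,9): occupied ('#') -> FAIL
  offset (1,1) -> (2,9): empty -> OK
  offset (2,1) -> (3,9): occupied ('#') -> FAIL
All cells valid: no

Answer: no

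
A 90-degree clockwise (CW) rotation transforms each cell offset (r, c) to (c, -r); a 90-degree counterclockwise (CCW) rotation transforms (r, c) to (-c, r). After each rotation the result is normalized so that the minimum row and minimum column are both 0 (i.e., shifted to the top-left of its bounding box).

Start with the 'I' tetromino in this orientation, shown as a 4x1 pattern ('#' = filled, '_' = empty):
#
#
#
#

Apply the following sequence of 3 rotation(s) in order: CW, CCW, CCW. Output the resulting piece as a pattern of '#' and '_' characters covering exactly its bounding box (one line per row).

Start:
#
#
#
#
After rotation 1 (CW):
####
After rotation 2 (CCW):
#
#
#
#
After rotation 3 (CCW):
####

Answer: ####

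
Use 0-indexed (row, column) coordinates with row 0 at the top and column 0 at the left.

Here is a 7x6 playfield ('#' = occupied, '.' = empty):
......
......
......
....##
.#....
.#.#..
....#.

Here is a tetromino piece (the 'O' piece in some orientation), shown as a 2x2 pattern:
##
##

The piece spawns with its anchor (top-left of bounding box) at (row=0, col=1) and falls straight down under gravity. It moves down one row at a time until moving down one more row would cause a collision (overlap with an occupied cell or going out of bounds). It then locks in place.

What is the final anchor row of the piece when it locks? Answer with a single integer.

Spawn at (row=0, col=1). Try each row:
  row 0: fits
  row 1: fits
  row 2: fits
  row 3: blocked -> lock at row 2

Answer: 2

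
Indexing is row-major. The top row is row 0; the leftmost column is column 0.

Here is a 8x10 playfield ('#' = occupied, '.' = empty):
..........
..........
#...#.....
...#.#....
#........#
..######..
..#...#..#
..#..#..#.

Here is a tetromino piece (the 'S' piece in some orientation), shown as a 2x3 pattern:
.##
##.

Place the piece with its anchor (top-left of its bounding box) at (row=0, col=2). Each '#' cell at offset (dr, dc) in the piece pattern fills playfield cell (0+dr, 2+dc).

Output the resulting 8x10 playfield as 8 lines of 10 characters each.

Answer: ...##.....
..##......
#...#.....
...#.#....
#........#
..######..
..#...#..#
..#..#..#.

Derivation:
Fill (0+0,2+1) = (0,3)
Fill (0+0,2+2) = (0,4)
Fill (0+1,2+0) = (1,2)
Fill (0+1,2+1) = (1,3)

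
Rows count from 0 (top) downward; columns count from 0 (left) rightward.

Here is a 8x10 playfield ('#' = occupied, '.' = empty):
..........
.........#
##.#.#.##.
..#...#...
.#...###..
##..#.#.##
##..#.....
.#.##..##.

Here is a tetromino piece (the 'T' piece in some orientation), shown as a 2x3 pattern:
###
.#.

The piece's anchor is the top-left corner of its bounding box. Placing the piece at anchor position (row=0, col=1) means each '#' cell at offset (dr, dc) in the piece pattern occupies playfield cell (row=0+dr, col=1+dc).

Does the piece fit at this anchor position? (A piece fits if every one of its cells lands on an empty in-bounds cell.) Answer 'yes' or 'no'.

Check each piece cell at anchor (0, 1):
  offset (0,0) -> (0,1): empty -> OK
  offset (0,1) -> (0,2): empty -> OK
  offset (0,2) -> (0,3): empty -> OK
  offset (1,1) -> (1,2): empty -> OK
All cells valid: yes

Answer: yes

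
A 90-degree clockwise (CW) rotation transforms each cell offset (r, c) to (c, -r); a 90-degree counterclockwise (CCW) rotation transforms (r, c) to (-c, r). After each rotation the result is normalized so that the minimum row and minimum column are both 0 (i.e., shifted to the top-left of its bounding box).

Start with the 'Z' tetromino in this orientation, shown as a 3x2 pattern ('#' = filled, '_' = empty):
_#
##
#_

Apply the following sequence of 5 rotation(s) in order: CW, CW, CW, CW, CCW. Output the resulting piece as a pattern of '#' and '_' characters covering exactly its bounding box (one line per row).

Start:
_#
##
#_
After rotation 1 (CW):
##_
_##
After rotation 2 (CW):
_#
##
#_
After rotation 3 (CW):
##_
_##
After rotation 4 (CW):
_#
##
#_
After rotation 5 (CCW):
##_
_##

Answer: ##_
_##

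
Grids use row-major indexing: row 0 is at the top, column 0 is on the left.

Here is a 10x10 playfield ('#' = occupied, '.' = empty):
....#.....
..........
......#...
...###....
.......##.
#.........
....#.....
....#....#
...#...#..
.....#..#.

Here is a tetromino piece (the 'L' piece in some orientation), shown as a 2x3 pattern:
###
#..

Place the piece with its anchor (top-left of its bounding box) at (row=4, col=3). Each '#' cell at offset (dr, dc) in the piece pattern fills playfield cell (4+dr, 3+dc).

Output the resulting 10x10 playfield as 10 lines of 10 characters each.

Answer: ....#.....
..........
......#...
...###....
...###.##.
#..#......
....#.....
....#....#
...#...#..
.....#..#.

Derivation:
Fill (4+0,3+0) = (4,3)
Fill (4+0,3+1) = (4,4)
Fill (4+0,3+2) = (4,5)
Fill (4+1,3+0) = (5,3)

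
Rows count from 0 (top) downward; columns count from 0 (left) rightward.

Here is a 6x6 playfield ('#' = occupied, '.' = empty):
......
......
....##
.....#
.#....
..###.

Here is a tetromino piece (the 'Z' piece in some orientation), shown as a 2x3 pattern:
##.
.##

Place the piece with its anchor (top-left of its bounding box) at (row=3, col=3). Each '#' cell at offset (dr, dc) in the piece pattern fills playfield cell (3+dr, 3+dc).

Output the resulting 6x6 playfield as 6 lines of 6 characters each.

Fill (3+0,3+0) = (3,3)
Fill (3+0,3+1) = (3,4)
Fill (3+1,3+1) = (4,4)
Fill (3+1,3+2) = (4,5)

Answer: ......
......
....##
...###
.#..##
..###.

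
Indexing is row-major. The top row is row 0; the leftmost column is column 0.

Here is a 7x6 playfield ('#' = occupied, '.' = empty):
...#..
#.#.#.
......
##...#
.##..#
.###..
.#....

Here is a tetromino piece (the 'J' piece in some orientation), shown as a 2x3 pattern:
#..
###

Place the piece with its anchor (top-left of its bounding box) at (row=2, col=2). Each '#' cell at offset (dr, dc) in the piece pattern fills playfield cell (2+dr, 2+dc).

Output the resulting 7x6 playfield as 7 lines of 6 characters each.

Fill (2+0,2+0) = (2,2)
Fill (2+1,2+0) = (3,2)
Fill (2+1,2+1) = (3,3)
Fill (2+1,2+2) = (3,4)

Answer: ...#..
#.#.#.
..#...
######
.##..#
.###..
.#....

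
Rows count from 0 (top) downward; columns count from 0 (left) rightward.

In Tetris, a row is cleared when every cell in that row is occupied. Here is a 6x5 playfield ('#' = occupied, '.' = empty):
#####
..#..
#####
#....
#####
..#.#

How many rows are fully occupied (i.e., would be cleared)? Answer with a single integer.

Answer: 3

Derivation:
Check each row:
  row 0: 0 empty cells -> FULL (clear)
  row 1: 4 empty cells -> not full
  row 2: 0 empty cells -> FULL (clear)
  row 3: 4 empty cells -> not full
  row 4: 0 empty cells -> FULL (clear)
  row 5: 3 empty cells -> not full
Total rows cleared: 3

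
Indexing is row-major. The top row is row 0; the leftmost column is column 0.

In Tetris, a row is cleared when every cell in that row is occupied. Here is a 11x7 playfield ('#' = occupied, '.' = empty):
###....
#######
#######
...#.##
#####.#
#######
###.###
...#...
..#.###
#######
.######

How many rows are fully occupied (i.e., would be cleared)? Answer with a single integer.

Check each row:
  row 0: 4 empty cells -> not full
  row 1: 0 empty cells -> FULL (clear)
  row 2: 0 empty cells -> FULL (clear)
  row 3: 4 empty cells -> not full
  row 4: 1 empty cell -> not full
  row 5: 0 empty cells -> FULL (clear)
  row 6: 1 empty cell -> not full
  row 7: 6 empty cells -> not full
  row 8: 3 empty cells -> not full
  row 9: 0 empty cells -> FULL (clear)
  row 10: 1 empty cell -> not full
Total rows cleared: 4

Answer: 4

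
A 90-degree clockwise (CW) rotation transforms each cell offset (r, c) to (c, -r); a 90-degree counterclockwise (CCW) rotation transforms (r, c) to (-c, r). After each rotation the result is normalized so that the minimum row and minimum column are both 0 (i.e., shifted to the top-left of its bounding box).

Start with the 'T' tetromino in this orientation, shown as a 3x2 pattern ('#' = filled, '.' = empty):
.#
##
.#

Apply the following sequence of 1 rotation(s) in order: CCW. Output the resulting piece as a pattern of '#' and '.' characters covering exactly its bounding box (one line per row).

Start:
.#
##
.#
After rotation 1 (CCW):
###
.#.

Answer: ###
.#.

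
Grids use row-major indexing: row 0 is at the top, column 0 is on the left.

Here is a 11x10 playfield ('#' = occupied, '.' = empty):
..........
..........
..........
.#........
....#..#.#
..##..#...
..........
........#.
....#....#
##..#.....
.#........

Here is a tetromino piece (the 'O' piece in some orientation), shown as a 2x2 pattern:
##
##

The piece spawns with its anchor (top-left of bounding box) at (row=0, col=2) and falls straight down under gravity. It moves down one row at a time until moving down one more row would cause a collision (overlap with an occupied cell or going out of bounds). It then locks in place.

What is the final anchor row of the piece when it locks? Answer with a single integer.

Spawn at (row=0, col=2). Try each row:
  row 0: fits
  row 1: fits
  row 2: fits
  row 3: fits
  row 4: blocked -> lock at row 3

Answer: 3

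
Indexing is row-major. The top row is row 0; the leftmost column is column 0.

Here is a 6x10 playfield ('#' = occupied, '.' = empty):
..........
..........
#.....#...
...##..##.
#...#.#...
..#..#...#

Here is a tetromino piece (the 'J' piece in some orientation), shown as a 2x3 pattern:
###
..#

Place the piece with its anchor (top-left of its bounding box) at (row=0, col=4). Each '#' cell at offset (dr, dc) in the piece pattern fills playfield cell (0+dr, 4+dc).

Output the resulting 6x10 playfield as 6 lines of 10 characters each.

Fill (0+0,4+0) = (0,4)
Fill (0+0,4+1) = (0,5)
Fill (0+0,4+2) = (0,6)
Fill (0+1,4+2) = (1,6)

Answer: ....###...
......#...
#.....#...
...##..##.
#...#.#...
..#..#...#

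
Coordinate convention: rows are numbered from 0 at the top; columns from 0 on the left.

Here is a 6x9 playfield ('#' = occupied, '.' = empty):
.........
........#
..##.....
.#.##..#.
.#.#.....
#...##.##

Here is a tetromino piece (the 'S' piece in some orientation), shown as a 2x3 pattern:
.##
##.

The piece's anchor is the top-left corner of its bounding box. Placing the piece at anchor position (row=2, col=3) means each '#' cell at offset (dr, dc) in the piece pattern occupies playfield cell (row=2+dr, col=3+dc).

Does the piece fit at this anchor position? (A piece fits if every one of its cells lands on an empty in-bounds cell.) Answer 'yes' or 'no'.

Check each piece cell at anchor (2, 3):
  offset (0,1) -> (2,4): empty -> OK
  offset (0,2) -> (2,5): empty -> OK
  offset (1,0) -> (3,3): occupied ('#') -> FAIL
  offset (1,1) -> (3,4): occupied ('#') -> FAIL
All cells valid: no

Answer: no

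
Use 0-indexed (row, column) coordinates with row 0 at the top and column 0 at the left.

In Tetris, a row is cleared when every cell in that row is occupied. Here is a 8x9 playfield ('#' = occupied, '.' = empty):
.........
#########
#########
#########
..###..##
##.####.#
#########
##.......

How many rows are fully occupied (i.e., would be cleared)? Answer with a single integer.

Answer: 4

Derivation:
Check each row:
  row 0: 9 empty cells -> not full
  row 1: 0 empty cells -> FULL (clear)
  row 2: 0 empty cells -> FULL (clear)
  row 3: 0 empty cells -> FULL (clear)
  row 4: 4 empty cells -> not full
  row 5: 2 empty cells -> not full
  row 6: 0 empty cells -> FULL (clear)
  row 7: 7 empty cells -> not full
Total rows cleared: 4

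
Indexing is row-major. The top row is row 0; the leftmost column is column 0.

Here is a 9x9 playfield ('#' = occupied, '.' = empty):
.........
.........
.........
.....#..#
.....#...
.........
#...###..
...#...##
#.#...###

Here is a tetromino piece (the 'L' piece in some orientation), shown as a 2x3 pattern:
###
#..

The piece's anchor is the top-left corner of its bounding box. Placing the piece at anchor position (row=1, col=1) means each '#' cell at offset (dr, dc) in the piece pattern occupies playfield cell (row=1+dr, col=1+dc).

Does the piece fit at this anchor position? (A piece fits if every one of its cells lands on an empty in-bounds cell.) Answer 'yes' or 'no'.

Check each piece cell at anchor (1, 1):
  offset (0,0) -> (1,1): empty -> OK
  offset (0,1) -> (1,2): empty -> OK
  offset (0,2) -> (1,3): empty -> OK
  offset (1,0) -> (2,1): empty -> OK
All cells valid: yes

Answer: yes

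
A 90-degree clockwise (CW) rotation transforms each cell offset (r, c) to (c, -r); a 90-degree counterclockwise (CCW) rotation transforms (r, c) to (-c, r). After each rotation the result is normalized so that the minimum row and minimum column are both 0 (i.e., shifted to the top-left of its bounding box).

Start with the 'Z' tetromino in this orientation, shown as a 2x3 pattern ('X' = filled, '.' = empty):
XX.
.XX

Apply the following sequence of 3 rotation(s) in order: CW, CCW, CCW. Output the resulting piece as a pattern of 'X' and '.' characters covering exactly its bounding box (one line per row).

Answer: .X
XX
X.

Derivation:
Start:
XX.
.XX
After rotation 1 (CW):
.X
XX
X.
After rotation 2 (CCW):
XX.
.XX
After rotation 3 (CCW):
.X
XX
X.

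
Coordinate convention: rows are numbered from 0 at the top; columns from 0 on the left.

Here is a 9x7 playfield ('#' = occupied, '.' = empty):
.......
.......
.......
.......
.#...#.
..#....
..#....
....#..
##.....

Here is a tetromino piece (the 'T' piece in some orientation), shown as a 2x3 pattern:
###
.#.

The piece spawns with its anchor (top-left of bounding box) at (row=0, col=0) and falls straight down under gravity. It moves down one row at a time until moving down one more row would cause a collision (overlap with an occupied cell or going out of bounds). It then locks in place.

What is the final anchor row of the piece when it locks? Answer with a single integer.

Spawn at (row=0, col=0). Try each row:
  row 0: fits
  row 1: fits
  row 2: fits
  row 3: blocked -> lock at row 2

Answer: 2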